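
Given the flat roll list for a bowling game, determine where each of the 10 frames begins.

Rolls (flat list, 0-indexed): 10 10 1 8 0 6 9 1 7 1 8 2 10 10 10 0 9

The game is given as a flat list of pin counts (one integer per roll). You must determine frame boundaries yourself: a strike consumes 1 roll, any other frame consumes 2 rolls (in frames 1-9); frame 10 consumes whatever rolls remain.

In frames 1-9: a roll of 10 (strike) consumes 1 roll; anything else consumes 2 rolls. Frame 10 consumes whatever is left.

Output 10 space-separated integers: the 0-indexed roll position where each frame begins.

Frame 1 starts at roll index 0: roll=10 (strike), consumes 1 roll
Frame 2 starts at roll index 1: roll=10 (strike), consumes 1 roll
Frame 3 starts at roll index 2: rolls=1,8 (sum=9), consumes 2 rolls
Frame 4 starts at roll index 4: rolls=0,6 (sum=6), consumes 2 rolls
Frame 5 starts at roll index 6: rolls=9,1 (sum=10), consumes 2 rolls
Frame 6 starts at roll index 8: rolls=7,1 (sum=8), consumes 2 rolls
Frame 7 starts at roll index 10: rolls=8,2 (sum=10), consumes 2 rolls
Frame 8 starts at roll index 12: roll=10 (strike), consumes 1 roll
Frame 9 starts at roll index 13: roll=10 (strike), consumes 1 roll
Frame 10 starts at roll index 14: 3 remaining rolls

Answer: 0 1 2 4 6 8 10 12 13 14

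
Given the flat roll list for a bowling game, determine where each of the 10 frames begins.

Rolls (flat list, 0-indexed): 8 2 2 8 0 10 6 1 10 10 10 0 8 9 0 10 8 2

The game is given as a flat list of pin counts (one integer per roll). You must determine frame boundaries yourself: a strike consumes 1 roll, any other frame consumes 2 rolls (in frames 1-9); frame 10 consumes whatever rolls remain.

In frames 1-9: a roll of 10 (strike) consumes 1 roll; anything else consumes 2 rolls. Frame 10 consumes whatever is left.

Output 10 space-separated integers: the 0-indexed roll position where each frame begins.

Frame 1 starts at roll index 0: rolls=8,2 (sum=10), consumes 2 rolls
Frame 2 starts at roll index 2: rolls=2,8 (sum=10), consumes 2 rolls
Frame 3 starts at roll index 4: rolls=0,10 (sum=10), consumes 2 rolls
Frame 4 starts at roll index 6: rolls=6,1 (sum=7), consumes 2 rolls
Frame 5 starts at roll index 8: roll=10 (strike), consumes 1 roll
Frame 6 starts at roll index 9: roll=10 (strike), consumes 1 roll
Frame 7 starts at roll index 10: roll=10 (strike), consumes 1 roll
Frame 8 starts at roll index 11: rolls=0,8 (sum=8), consumes 2 rolls
Frame 9 starts at roll index 13: rolls=9,0 (sum=9), consumes 2 rolls
Frame 10 starts at roll index 15: 3 remaining rolls

Answer: 0 2 4 6 8 9 10 11 13 15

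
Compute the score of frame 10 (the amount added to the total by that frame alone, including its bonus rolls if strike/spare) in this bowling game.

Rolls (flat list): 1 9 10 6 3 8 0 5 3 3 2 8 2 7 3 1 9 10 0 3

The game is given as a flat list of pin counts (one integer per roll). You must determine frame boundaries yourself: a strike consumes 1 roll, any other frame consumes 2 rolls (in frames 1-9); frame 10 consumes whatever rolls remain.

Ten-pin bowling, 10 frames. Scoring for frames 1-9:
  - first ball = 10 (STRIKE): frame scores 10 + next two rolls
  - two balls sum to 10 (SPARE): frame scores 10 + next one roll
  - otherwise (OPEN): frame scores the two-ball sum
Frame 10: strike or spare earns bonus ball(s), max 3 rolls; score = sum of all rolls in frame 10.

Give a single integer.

Frame 1: SPARE (1+9=10). 10 + next roll (10) = 20. Cumulative: 20
Frame 2: STRIKE. 10 + next two rolls (6+3) = 19. Cumulative: 39
Frame 3: OPEN (6+3=9). Cumulative: 48
Frame 4: OPEN (8+0=8). Cumulative: 56
Frame 5: OPEN (5+3=8). Cumulative: 64
Frame 6: OPEN (3+2=5). Cumulative: 69
Frame 7: SPARE (8+2=10). 10 + next roll (7) = 17. Cumulative: 86
Frame 8: SPARE (7+3=10). 10 + next roll (1) = 11. Cumulative: 97
Frame 9: SPARE (1+9=10). 10 + next roll (10) = 20. Cumulative: 117
Frame 10: STRIKE. Sum of all frame-10 rolls (10+0+3) = 13. Cumulative: 130

Answer: 13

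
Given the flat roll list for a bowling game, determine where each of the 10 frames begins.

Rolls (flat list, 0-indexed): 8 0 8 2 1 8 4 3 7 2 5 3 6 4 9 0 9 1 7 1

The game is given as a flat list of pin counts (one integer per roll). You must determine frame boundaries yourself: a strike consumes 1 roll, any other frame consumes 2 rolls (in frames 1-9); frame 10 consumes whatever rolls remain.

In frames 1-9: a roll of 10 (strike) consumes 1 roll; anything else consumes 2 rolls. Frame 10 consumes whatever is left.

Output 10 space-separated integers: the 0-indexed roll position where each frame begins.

Frame 1 starts at roll index 0: rolls=8,0 (sum=8), consumes 2 rolls
Frame 2 starts at roll index 2: rolls=8,2 (sum=10), consumes 2 rolls
Frame 3 starts at roll index 4: rolls=1,8 (sum=9), consumes 2 rolls
Frame 4 starts at roll index 6: rolls=4,3 (sum=7), consumes 2 rolls
Frame 5 starts at roll index 8: rolls=7,2 (sum=9), consumes 2 rolls
Frame 6 starts at roll index 10: rolls=5,3 (sum=8), consumes 2 rolls
Frame 7 starts at roll index 12: rolls=6,4 (sum=10), consumes 2 rolls
Frame 8 starts at roll index 14: rolls=9,0 (sum=9), consumes 2 rolls
Frame 9 starts at roll index 16: rolls=9,1 (sum=10), consumes 2 rolls
Frame 10 starts at roll index 18: 2 remaining rolls

Answer: 0 2 4 6 8 10 12 14 16 18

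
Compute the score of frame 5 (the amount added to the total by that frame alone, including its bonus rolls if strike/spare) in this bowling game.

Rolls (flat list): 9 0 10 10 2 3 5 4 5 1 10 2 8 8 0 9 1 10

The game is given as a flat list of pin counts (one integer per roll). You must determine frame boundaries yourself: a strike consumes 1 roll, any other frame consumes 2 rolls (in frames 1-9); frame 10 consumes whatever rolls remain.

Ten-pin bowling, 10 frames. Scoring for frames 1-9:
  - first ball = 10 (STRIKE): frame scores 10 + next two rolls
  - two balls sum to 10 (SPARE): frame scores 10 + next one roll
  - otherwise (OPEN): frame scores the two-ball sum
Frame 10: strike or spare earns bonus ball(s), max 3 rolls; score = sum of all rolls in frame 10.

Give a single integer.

Answer: 9

Derivation:
Frame 1: OPEN (9+0=9). Cumulative: 9
Frame 2: STRIKE. 10 + next two rolls (10+2) = 22. Cumulative: 31
Frame 3: STRIKE. 10 + next two rolls (2+3) = 15. Cumulative: 46
Frame 4: OPEN (2+3=5). Cumulative: 51
Frame 5: OPEN (5+4=9). Cumulative: 60
Frame 6: OPEN (5+1=6). Cumulative: 66
Frame 7: STRIKE. 10 + next two rolls (2+8) = 20. Cumulative: 86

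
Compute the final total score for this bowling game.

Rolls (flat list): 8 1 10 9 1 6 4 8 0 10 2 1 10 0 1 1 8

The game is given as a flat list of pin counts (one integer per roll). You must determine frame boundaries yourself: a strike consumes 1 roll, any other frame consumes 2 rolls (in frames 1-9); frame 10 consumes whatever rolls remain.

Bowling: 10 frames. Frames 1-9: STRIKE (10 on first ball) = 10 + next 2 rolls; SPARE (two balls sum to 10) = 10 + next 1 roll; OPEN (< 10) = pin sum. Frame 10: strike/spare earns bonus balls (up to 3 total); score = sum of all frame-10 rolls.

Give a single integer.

Answer: 108

Derivation:
Frame 1: OPEN (8+1=9). Cumulative: 9
Frame 2: STRIKE. 10 + next two rolls (9+1) = 20. Cumulative: 29
Frame 3: SPARE (9+1=10). 10 + next roll (6) = 16. Cumulative: 45
Frame 4: SPARE (6+4=10). 10 + next roll (8) = 18. Cumulative: 63
Frame 5: OPEN (8+0=8). Cumulative: 71
Frame 6: STRIKE. 10 + next two rolls (2+1) = 13. Cumulative: 84
Frame 7: OPEN (2+1=3). Cumulative: 87
Frame 8: STRIKE. 10 + next two rolls (0+1) = 11. Cumulative: 98
Frame 9: OPEN (0+1=1). Cumulative: 99
Frame 10: OPEN. Sum of all frame-10 rolls (1+8) = 9. Cumulative: 108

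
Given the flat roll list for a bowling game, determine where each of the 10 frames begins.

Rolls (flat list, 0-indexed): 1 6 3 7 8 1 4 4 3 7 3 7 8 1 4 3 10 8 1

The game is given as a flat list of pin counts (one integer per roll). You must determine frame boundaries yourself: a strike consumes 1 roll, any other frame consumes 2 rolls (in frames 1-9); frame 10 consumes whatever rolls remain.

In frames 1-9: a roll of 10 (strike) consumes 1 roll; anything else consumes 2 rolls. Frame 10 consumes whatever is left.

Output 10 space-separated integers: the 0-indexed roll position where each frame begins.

Answer: 0 2 4 6 8 10 12 14 16 17

Derivation:
Frame 1 starts at roll index 0: rolls=1,6 (sum=7), consumes 2 rolls
Frame 2 starts at roll index 2: rolls=3,7 (sum=10), consumes 2 rolls
Frame 3 starts at roll index 4: rolls=8,1 (sum=9), consumes 2 rolls
Frame 4 starts at roll index 6: rolls=4,4 (sum=8), consumes 2 rolls
Frame 5 starts at roll index 8: rolls=3,7 (sum=10), consumes 2 rolls
Frame 6 starts at roll index 10: rolls=3,7 (sum=10), consumes 2 rolls
Frame 7 starts at roll index 12: rolls=8,1 (sum=9), consumes 2 rolls
Frame 8 starts at roll index 14: rolls=4,3 (sum=7), consumes 2 rolls
Frame 9 starts at roll index 16: roll=10 (strike), consumes 1 roll
Frame 10 starts at roll index 17: 2 remaining rolls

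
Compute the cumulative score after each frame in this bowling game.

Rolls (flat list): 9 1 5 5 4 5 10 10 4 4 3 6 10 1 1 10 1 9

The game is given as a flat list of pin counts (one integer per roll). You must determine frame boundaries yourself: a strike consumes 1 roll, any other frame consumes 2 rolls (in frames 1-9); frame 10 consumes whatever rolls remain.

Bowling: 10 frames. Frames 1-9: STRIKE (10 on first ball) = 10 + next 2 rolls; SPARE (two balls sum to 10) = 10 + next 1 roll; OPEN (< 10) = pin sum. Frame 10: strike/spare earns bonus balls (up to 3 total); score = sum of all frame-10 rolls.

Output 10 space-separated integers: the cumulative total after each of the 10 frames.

Answer: 15 29 38 62 80 88 97 109 111 131

Derivation:
Frame 1: SPARE (9+1=10). 10 + next roll (5) = 15. Cumulative: 15
Frame 2: SPARE (5+5=10). 10 + next roll (4) = 14. Cumulative: 29
Frame 3: OPEN (4+5=9). Cumulative: 38
Frame 4: STRIKE. 10 + next two rolls (10+4) = 24. Cumulative: 62
Frame 5: STRIKE. 10 + next two rolls (4+4) = 18. Cumulative: 80
Frame 6: OPEN (4+4=8). Cumulative: 88
Frame 7: OPEN (3+6=9). Cumulative: 97
Frame 8: STRIKE. 10 + next two rolls (1+1) = 12. Cumulative: 109
Frame 9: OPEN (1+1=2). Cumulative: 111
Frame 10: STRIKE. Sum of all frame-10 rolls (10+1+9) = 20. Cumulative: 131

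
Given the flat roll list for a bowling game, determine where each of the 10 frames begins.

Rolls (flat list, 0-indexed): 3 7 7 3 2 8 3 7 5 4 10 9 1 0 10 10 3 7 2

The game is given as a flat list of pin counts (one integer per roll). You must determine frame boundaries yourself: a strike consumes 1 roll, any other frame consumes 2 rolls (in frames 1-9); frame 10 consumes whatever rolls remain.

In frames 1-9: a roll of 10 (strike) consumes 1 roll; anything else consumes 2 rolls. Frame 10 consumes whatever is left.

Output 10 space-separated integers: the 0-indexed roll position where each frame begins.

Frame 1 starts at roll index 0: rolls=3,7 (sum=10), consumes 2 rolls
Frame 2 starts at roll index 2: rolls=7,3 (sum=10), consumes 2 rolls
Frame 3 starts at roll index 4: rolls=2,8 (sum=10), consumes 2 rolls
Frame 4 starts at roll index 6: rolls=3,7 (sum=10), consumes 2 rolls
Frame 5 starts at roll index 8: rolls=5,4 (sum=9), consumes 2 rolls
Frame 6 starts at roll index 10: roll=10 (strike), consumes 1 roll
Frame 7 starts at roll index 11: rolls=9,1 (sum=10), consumes 2 rolls
Frame 8 starts at roll index 13: rolls=0,10 (sum=10), consumes 2 rolls
Frame 9 starts at roll index 15: roll=10 (strike), consumes 1 roll
Frame 10 starts at roll index 16: 3 remaining rolls

Answer: 0 2 4 6 8 10 11 13 15 16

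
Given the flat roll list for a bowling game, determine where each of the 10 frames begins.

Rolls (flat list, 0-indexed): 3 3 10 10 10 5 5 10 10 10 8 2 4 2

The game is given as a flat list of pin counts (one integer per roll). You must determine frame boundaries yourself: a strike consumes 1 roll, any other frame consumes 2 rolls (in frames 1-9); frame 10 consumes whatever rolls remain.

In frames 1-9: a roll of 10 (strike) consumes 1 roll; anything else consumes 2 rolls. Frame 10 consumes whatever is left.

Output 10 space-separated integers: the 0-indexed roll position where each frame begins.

Answer: 0 2 3 4 5 7 8 9 10 12

Derivation:
Frame 1 starts at roll index 0: rolls=3,3 (sum=6), consumes 2 rolls
Frame 2 starts at roll index 2: roll=10 (strike), consumes 1 roll
Frame 3 starts at roll index 3: roll=10 (strike), consumes 1 roll
Frame 4 starts at roll index 4: roll=10 (strike), consumes 1 roll
Frame 5 starts at roll index 5: rolls=5,5 (sum=10), consumes 2 rolls
Frame 6 starts at roll index 7: roll=10 (strike), consumes 1 roll
Frame 7 starts at roll index 8: roll=10 (strike), consumes 1 roll
Frame 8 starts at roll index 9: roll=10 (strike), consumes 1 roll
Frame 9 starts at roll index 10: rolls=8,2 (sum=10), consumes 2 rolls
Frame 10 starts at roll index 12: 2 remaining rolls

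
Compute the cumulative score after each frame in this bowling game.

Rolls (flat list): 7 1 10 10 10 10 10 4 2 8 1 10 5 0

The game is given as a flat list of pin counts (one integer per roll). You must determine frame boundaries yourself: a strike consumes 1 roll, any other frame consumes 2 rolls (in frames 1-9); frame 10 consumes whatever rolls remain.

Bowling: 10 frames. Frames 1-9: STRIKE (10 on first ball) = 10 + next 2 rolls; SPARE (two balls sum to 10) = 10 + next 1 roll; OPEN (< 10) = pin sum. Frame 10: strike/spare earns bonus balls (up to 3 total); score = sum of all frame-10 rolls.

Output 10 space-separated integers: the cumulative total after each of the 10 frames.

Answer: 8 38 68 98 122 138 144 153 168 173

Derivation:
Frame 1: OPEN (7+1=8). Cumulative: 8
Frame 2: STRIKE. 10 + next two rolls (10+10) = 30. Cumulative: 38
Frame 3: STRIKE. 10 + next two rolls (10+10) = 30. Cumulative: 68
Frame 4: STRIKE. 10 + next two rolls (10+10) = 30. Cumulative: 98
Frame 5: STRIKE. 10 + next two rolls (10+4) = 24. Cumulative: 122
Frame 6: STRIKE. 10 + next two rolls (4+2) = 16. Cumulative: 138
Frame 7: OPEN (4+2=6). Cumulative: 144
Frame 8: OPEN (8+1=9). Cumulative: 153
Frame 9: STRIKE. 10 + next two rolls (5+0) = 15. Cumulative: 168
Frame 10: OPEN. Sum of all frame-10 rolls (5+0) = 5. Cumulative: 173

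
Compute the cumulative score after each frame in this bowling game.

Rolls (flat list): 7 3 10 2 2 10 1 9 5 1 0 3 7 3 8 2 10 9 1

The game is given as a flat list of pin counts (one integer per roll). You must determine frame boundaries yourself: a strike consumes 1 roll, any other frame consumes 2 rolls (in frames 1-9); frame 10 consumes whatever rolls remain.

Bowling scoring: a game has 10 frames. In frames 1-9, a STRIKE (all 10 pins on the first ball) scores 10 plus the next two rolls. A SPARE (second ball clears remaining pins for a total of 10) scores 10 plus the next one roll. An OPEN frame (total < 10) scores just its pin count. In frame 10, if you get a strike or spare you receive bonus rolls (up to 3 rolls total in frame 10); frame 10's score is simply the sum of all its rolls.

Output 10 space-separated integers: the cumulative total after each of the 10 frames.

Answer: 20 34 38 58 73 79 82 100 120 140

Derivation:
Frame 1: SPARE (7+3=10). 10 + next roll (10) = 20. Cumulative: 20
Frame 2: STRIKE. 10 + next two rolls (2+2) = 14. Cumulative: 34
Frame 3: OPEN (2+2=4). Cumulative: 38
Frame 4: STRIKE. 10 + next two rolls (1+9) = 20. Cumulative: 58
Frame 5: SPARE (1+9=10). 10 + next roll (5) = 15. Cumulative: 73
Frame 6: OPEN (5+1=6). Cumulative: 79
Frame 7: OPEN (0+3=3). Cumulative: 82
Frame 8: SPARE (7+3=10). 10 + next roll (8) = 18. Cumulative: 100
Frame 9: SPARE (8+2=10). 10 + next roll (10) = 20. Cumulative: 120
Frame 10: STRIKE. Sum of all frame-10 rolls (10+9+1) = 20. Cumulative: 140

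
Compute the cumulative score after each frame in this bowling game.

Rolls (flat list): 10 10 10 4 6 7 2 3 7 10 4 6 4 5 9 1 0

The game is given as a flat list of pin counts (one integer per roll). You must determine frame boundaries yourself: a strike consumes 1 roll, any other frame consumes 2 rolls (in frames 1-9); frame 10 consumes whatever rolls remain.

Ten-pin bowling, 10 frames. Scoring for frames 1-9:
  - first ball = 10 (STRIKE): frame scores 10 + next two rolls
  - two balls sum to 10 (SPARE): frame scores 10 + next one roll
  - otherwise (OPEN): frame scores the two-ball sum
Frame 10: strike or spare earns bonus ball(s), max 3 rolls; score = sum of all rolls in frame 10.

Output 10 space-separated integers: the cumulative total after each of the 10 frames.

Answer: 30 54 74 91 100 120 140 154 163 173

Derivation:
Frame 1: STRIKE. 10 + next two rolls (10+10) = 30. Cumulative: 30
Frame 2: STRIKE. 10 + next two rolls (10+4) = 24. Cumulative: 54
Frame 3: STRIKE. 10 + next two rolls (4+6) = 20. Cumulative: 74
Frame 4: SPARE (4+6=10). 10 + next roll (7) = 17. Cumulative: 91
Frame 5: OPEN (7+2=9). Cumulative: 100
Frame 6: SPARE (3+7=10). 10 + next roll (10) = 20. Cumulative: 120
Frame 7: STRIKE. 10 + next two rolls (4+6) = 20. Cumulative: 140
Frame 8: SPARE (4+6=10). 10 + next roll (4) = 14. Cumulative: 154
Frame 9: OPEN (4+5=9). Cumulative: 163
Frame 10: SPARE. Sum of all frame-10 rolls (9+1+0) = 10. Cumulative: 173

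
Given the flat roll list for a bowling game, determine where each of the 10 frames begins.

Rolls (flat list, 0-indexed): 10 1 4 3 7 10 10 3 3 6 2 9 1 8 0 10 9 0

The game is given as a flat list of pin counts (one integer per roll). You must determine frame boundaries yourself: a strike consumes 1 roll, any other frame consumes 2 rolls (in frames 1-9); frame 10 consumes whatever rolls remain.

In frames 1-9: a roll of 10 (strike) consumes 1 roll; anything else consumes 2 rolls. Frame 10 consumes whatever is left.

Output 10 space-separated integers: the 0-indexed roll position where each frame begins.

Answer: 0 1 3 5 6 7 9 11 13 15

Derivation:
Frame 1 starts at roll index 0: roll=10 (strike), consumes 1 roll
Frame 2 starts at roll index 1: rolls=1,4 (sum=5), consumes 2 rolls
Frame 3 starts at roll index 3: rolls=3,7 (sum=10), consumes 2 rolls
Frame 4 starts at roll index 5: roll=10 (strike), consumes 1 roll
Frame 5 starts at roll index 6: roll=10 (strike), consumes 1 roll
Frame 6 starts at roll index 7: rolls=3,3 (sum=6), consumes 2 rolls
Frame 7 starts at roll index 9: rolls=6,2 (sum=8), consumes 2 rolls
Frame 8 starts at roll index 11: rolls=9,1 (sum=10), consumes 2 rolls
Frame 9 starts at roll index 13: rolls=8,0 (sum=8), consumes 2 rolls
Frame 10 starts at roll index 15: 3 remaining rolls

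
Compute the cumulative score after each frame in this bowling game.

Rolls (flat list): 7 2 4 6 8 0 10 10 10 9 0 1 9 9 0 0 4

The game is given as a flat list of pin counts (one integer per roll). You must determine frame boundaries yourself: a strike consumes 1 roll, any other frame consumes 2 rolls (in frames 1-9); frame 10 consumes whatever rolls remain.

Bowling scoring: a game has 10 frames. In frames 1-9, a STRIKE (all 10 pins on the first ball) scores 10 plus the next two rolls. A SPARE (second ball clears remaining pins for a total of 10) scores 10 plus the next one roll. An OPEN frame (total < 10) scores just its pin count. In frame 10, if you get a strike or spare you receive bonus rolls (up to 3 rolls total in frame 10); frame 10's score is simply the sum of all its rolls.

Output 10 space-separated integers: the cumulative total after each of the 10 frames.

Answer: 9 27 35 65 94 113 122 141 150 154

Derivation:
Frame 1: OPEN (7+2=9). Cumulative: 9
Frame 2: SPARE (4+6=10). 10 + next roll (8) = 18. Cumulative: 27
Frame 3: OPEN (8+0=8). Cumulative: 35
Frame 4: STRIKE. 10 + next two rolls (10+10) = 30. Cumulative: 65
Frame 5: STRIKE. 10 + next two rolls (10+9) = 29. Cumulative: 94
Frame 6: STRIKE. 10 + next two rolls (9+0) = 19. Cumulative: 113
Frame 7: OPEN (9+0=9). Cumulative: 122
Frame 8: SPARE (1+9=10). 10 + next roll (9) = 19. Cumulative: 141
Frame 9: OPEN (9+0=9). Cumulative: 150
Frame 10: OPEN. Sum of all frame-10 rolls (0+4) = 4. Cumulative: 154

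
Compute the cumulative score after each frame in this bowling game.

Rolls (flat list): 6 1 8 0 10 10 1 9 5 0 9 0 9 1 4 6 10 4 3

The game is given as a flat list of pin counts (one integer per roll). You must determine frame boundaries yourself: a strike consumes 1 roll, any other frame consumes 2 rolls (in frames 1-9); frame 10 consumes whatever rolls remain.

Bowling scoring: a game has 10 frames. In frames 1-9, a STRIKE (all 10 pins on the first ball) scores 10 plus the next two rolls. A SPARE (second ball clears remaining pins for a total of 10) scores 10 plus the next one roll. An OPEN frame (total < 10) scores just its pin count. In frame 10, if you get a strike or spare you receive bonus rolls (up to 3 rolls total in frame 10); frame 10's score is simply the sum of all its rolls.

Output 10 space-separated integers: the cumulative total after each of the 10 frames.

Frame 1: OPEN (6+1=7). Cumulative: 7
Frame 2: OPEN (8+0=8). Cumulative: 15
Frame 3: STRIKE. 10 + next two rolls (10+1) = 21. Cumulative: 36
Frame 4: STRIKE. 10 + next two rolls (1+9) = 20. Cumulative: 56
Frame 5: SPARE (1+9=10). 10 + next roll (5) = 15. Cumulative: 71
Frame 6: OPEN (5+0=5). Cumulative: 76
Frame 7: OPEN (9+0=9). Cumulative: 85
Frame 8: SPARE (9+1=10). 10 + next roll (4) = 14. Cumulative: 99
Frame 9: SPARE (4+6=10). 10 + next roll (10) = 20. Cumulative: 119
Frame 10: STRIKE. Sum of all frame-10 rolls (10+4+3) = 17. Cumulative: 136

Answer: 7 15 36 56 71 76 85 99 119 136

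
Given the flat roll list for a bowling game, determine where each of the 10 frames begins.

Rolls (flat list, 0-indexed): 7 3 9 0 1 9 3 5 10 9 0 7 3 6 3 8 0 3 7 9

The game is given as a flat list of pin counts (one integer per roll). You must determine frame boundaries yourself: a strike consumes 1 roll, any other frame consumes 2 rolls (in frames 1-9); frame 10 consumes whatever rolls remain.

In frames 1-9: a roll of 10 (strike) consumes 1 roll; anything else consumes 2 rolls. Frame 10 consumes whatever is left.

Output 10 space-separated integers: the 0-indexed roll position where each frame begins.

Answer: 0 2 4 6 8 9 11 13 15 17

Derivation:
Frame 1 starts at roll index 0: rolls=7,3 (sum=10), consumes 2 rolls
Frame 2 starts at roll index 2: rolls=9,0 (sum=9), consumes 2 rolls
Frame 3 starts at roll index 4: rolls=1,9 (sum=10), consumes 2 rolls
Frame 4 starts at roll index 6: rolls=3,5 (sum=8), consumes 2 rolls
Frame 5 starts at roll index 8: roll=10 (strike), consumes 1 roll
Frame 6 starts at roll index 9: rolls=9,0 (sum=9), consumes 2 rolls
Frame 7 starts at roll index 11: rolls=7,3 (sum=10), consumes 2 rolls
Frame 8 starts at roll index 13: rolls=6,3 (sum=9), consumes 2 rolls
Frame 9 starts at roll index 15: rolls=8,0 (sum=8), consumes 2 rolls
Frame 10 starts at roll index 17: 3 remaining rolls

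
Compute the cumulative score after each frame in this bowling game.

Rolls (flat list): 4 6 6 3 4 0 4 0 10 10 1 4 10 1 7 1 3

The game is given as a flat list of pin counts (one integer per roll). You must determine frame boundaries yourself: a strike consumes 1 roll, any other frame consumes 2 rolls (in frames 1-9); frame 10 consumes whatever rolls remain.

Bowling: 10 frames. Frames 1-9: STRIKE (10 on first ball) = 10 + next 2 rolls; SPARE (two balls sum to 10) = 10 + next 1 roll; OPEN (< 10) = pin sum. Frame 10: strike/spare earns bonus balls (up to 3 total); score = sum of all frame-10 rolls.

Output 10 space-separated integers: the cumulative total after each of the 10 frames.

Frame 1: SPARE (4+6=10). 10 + next roll (6) = 16. Cumulative: 16
Frame 2: OPEN (6+3=9). Cumulative: 25
Frame 3: OPEN (4+0=4). Cumulative: 29
Frame 4: OPEN (4+0=4). Cumulative: 33
Frame 5: STRIKE. 10 + next two rolls (10+1) = 21. Cumulative: 54
Frame 6: STRIKE. 10 + next two rolls (1+4) = 15. Cumulative: 69
Frame 7: OPEN (1+4=5). Cumulative: 74
Frame 8: STRIKE. 10 + next two rolls (1+7) = 18. Cumulative: 92
Frame 9: OPEN (1+7=8). Cumulative: 100
Frame 10: OPEN. Sum of all frame-10 rolls (1+3) = 4. Cumulative: 104

Answer: 16 25 29 33 54 69 74 92 100 104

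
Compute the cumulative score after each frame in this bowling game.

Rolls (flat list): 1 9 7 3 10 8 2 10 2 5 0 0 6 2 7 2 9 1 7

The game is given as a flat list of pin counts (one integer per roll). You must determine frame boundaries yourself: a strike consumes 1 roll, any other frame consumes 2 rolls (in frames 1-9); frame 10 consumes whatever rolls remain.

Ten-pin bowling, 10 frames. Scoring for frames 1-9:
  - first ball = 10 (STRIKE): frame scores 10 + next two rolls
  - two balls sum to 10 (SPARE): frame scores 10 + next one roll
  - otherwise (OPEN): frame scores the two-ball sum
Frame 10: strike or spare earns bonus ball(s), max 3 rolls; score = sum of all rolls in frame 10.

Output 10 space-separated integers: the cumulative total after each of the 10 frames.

Answer: 17 37 57 77 94 101 101 109 118 135

Derivation:
Frame 1: SPARE (1+9=10). 10 + next roll (7) = 17. Cumulative: 17
Frame 2: SPARE (7+3=10). 10 + next roll (10) = 20. Cumulative: 37
Frame 3: STRIKE. 10 + next two rolls (8+2) = 20. Cumulative: 57
Frame 4: SPARE (8+2=10). 10 + next roll (10) = 20. Cumulative: 77
Frame 5: STRIKE. 10 + next two rolls (2+5) = 17. Cumulative: 94
Frame 6: OPEN (2+5=7). Cumulative: 101
Frame 7: OPEN (0+0=0). Cumulative: 101
Frame 8: OPEN (6+2=8). Cumulative: 109
Frame 9: OPEN (7+2=9). Cumulative: 118
Frame 10: SPARE. Sum of all frame-10 rolls (9+1+7) = 17. Cumulative: 135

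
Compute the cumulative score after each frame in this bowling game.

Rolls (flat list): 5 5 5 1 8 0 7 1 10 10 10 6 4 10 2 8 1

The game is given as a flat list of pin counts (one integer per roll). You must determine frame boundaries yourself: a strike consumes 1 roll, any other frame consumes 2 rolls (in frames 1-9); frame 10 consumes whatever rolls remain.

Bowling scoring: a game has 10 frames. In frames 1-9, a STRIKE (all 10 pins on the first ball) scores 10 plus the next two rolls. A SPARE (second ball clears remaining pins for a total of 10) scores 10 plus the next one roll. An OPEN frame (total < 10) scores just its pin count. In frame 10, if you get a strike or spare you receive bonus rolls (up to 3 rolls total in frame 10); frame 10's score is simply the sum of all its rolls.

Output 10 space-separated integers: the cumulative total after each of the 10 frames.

Frame 1: SPARE (5+5=10). 10 + next roll (5) = 15. Cumulative: 15
Frame 2: OPEN (5+1=6). Cumulative: 21
Frame 3: OPEN (8+0=8). Cumulative: 29
Frame 4: OPEN (7+1=8). Cumulative: 37
Frame 5: STRIKE. 10 + next two rolls (10+10) = 30. Cumulative: 67
Frame 6: STRIKE. 10 + next two rolls (10+6) = 26. Cumulative: 93
Frame 7: STRIKE. 10 + next two rolls (6+4) = 20. Cumulative: 113
Frame 8: SPARE (6+4=10). 10 + next roll (10) = 20. Cumulative: 133
Frame 9: STRIKE. 10 + next two rolls (2+8) = 20. Cumulative: 153
Frame 10: SPARE. Sum of all frame-10 rolls (2+8+1) = 11. Cumulative: 164

Answer: 15 21 29 37 67 93 113 133 153 164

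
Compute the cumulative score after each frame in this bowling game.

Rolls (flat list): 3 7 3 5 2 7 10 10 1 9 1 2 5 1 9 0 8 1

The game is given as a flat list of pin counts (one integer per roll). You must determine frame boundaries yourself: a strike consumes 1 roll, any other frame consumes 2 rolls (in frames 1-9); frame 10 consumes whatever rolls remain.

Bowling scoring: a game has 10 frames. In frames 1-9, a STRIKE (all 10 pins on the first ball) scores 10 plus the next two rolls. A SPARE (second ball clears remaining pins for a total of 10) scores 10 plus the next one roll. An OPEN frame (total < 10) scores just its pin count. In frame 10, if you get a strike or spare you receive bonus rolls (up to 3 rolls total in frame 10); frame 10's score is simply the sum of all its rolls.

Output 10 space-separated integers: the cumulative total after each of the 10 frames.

Frame 1: SPARE (3+7=10). 10 + next roll (3) = 13. Cumulative: 13
Frame 2: OPEN (3+5=8). Cumulative: 21
Frame 3: OPEN (2+7=9). Cumulative: 30
Frame 4: STRIKE. 10 + next two rolls (10+1) = 21. Cumulative: 51
Frame 5: STRIKE. 10 + next two rolls (1+9) = 20. Cumulative: 71
Frame 6: SPARE (1+9=10). 10 + next roll (1) = 11. Cumulative: 82
Frame 7: OPEN (1+2=3). Cumulative: 85
Frame 8: OPEN (5+1=6). Cumulative: 91
Frame 9: OPEN (9+0=9). Cumulative: 100
Frame 10: OPEN. Sum of all frame-10 rolls (8+1) = 9. Cumulative: 109

Answer: 13 21 30 51 71 82 85 91 100 109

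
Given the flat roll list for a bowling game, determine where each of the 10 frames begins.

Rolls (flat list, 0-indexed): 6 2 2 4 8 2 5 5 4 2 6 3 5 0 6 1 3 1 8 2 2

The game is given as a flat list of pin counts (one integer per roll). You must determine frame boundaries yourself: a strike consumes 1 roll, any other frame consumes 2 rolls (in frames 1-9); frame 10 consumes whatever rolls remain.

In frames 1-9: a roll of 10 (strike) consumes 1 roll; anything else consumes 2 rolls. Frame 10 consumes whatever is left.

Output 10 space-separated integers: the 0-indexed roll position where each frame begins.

Frame 1 starts at roll index 0: rolls=6,2 (sum=8), consumes 2 rolls
Frame 2 starts at roll index 2: rolls=2,4 (sum=6), consumes 2 rolls
Frame 3 starts at roll index 4: rolls=8,2 (sum=10), consumes 2 rolls
Frame 4 starts at roll index 6: rolls=5,5 (sum=10), consumes 2 rolls
Frame 5 starts at roll index 8: rolls=4,2 (sum=6), consumes 2 rolls
Frame 6 starts at roll index 10: rolls=6,3 (sum=9), consumes 2 rolls
Frame 7 starts at roll index 12: rolls=5,0 (sum=5), consumes 2 rolls
Frame 8 starts at roll index 14: rolls=6,1 (sum=7), consumes 2 rolls
Frame 9 starts at roll index 16: rolls=3,1 (sum=4), consumes 2 rolls
Frame 10 starts at roll index 18: 3 remaining rolls

Answer: 0 2 4 6 8 10 12 14 16 18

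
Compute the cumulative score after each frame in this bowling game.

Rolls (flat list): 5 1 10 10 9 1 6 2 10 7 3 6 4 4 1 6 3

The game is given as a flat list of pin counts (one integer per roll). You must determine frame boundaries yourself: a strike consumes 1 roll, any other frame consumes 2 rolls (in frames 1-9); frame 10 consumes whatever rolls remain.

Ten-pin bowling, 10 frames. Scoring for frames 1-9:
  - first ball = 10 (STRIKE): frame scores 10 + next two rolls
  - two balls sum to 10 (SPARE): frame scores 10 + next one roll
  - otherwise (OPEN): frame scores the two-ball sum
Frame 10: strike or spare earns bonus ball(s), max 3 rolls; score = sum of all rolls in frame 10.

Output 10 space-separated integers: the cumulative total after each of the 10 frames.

Frame 1: OPEN (5+1=6). Cumulative: 6
Frame 2: STRIKE. 10 + next two rolls (10+9) = 29. Cumulative: 35
Frame 3: STRIKE. 10 + next two rolls (9+1) = 20. Cumulative: 55
Frame 4: SPARE (9+1=10). 10 + next roll (6) = 16. Cumulative: 71
Frame 5: OPEN (6+2=8). Cumulative: 79
Frame 6: STRIKE. 10 + next two rolls (7+3) = 20. Cumulative: 99
Frame 7: SPARE (7+3=10). 10 + next roll (6) = 16. Cumulative: 115
Frame 8: SPARE (6+4=10). 10 + next roll (4) = 14. Cumulative: 129
Frame 9: OPEN (4+1=5). Cumulative: 134
Frame 10: OPEN. Sum of all frame-10 rolls (6+3) = 9. Cumulative: 143

Answer: 6 35 55 71 79 99 115 129 134 143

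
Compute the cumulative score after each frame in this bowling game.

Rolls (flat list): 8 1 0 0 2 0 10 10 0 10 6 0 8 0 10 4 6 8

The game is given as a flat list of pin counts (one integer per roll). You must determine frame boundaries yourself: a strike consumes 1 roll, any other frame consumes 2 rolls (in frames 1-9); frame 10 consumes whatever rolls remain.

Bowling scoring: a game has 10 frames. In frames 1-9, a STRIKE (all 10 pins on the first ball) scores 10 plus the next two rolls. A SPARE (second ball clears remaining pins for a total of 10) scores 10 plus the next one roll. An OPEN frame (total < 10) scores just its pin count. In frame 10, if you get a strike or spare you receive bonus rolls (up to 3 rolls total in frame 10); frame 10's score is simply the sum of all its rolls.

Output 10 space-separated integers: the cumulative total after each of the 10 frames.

Answer: 9 9 11 31 51 67 73 81 101 119

Derivation:
Frame 1: OPEN (8+1=9). Cumulative: 9
Frame 2: OPEN (0+0=0). Cumulative: 9
Frame 3: OPEN (2+0=2). Cumulative: 11
Frame 4: STRIKE. 10 + next two rolls (10+0) = 20. Cumulative: 31
Frame 5: STRIKE. 10 + next two rolls (0+10) = 20. Cumulative: 51
Frame 6: SPARE (0+10=10). 10 + next roll (6) = 16. Cumulative: 67
Frame 7: OPEN (6+0=6). Cumulative: 73
Frame 8: OPEN (8+0=8). Cumulative: 81
Frame 9: STRIKE. 10 + next two rolls (4+6) = 20. Cumulative: 101
Frame 10: SPARE. Sum of all frame-10 rolls (4+6+8) = 18. Cumulative: 119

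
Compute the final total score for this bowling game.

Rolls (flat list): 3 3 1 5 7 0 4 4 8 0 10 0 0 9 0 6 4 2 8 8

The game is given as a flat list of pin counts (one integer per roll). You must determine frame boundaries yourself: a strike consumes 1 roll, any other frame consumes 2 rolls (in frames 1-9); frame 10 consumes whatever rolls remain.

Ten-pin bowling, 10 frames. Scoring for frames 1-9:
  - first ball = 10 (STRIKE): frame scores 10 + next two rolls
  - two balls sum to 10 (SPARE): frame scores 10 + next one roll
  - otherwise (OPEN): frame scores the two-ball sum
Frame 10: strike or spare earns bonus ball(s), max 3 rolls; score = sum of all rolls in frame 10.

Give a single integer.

Answer: 84

Derivation:
Frame 1: OPEN (3+3=6). Cumulative: 6
Frame 2: OPEN (1+5=6). Cumulative: 12
Frame 3: OPEN (7+0=7). Cumulative: 19
Frame 4: OPEN (4+4=8). Cumulative: 27
Frame 5: OPEN (8+0=8). Cumulative: 35
Frame 6: STRIKE. 10 + next two rolls (0+0) = 10. Cumulative: 45
Frame 7: OPEN (0+0=0). Cumulative: 45
Frame 8: OPEN (9+0=9). Cumulative: 54
Frame 9: SPARE (6+4=10). 10 + next roll (2) = 12. Cumulative: 66
Frame 10: SPARE. Sum of all frame-10 rolls (2+8+8) = 18. Cumulative: 84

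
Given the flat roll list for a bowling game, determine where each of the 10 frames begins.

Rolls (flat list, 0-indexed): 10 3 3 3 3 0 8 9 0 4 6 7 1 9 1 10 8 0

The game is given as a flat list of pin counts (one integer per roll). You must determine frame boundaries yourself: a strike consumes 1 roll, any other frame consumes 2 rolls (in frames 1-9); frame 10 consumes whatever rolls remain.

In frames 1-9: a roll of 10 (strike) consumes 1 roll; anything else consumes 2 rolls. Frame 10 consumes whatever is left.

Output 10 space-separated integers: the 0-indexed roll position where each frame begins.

Frame 1 starts at roll index 0: roll=10 (strike), consumes 1 roll
Frame 2 starts at roll index 1: rolls=3,3 (sum=6), consumes 2 rolls
Frame 3 starts at roll index 3: rolls=3,3 (sum=6), consumes 2 rolls
Frame 4 starts at roll index 5: rolls=0,8 (sum=8), consumes 2 rolls
Frame 5 starts at roll index 7: rolls=9,0 (sum=9), consumes 2 rolls
Frame 6 starts at roll index 9: rolls=4,6 (sum=10), consumes 2 rolls
Frame 7 starts at roll index 11: rolls=7,1 (sum=8), consumes 2 rolls
Frame 8 starts at roll index 13: rolls=9,1 (sum=10), consumes 2 rolls
Frame 9 starts at roll index 15: roll=10 (strike), consumes 1 roll
Frame 10 starts at roll index 16: 2 remaining rolls

Answer: 0 1 3 5 7 9 11 13 15 16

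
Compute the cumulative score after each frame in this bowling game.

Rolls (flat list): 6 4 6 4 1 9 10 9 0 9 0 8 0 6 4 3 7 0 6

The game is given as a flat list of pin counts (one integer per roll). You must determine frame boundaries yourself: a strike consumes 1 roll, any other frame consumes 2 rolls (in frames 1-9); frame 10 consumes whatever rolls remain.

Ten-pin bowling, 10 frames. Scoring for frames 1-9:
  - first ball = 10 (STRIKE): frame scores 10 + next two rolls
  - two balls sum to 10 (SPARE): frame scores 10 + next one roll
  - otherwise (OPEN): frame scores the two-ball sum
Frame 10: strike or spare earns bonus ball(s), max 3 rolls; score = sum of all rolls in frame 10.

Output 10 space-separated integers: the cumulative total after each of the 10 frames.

Frame 1: SPARE (6+4=10). 10 + next roll (6) = 16. Cumulative: 16
Frame 2: SPARE (6+4=10). 10 + next roll (1) = 11. Cumulative: 27
Frame 3: SPARE (1+9=10). 10 + next roll (10) = 20. Cumulative: 47
Frame 4: STRIKE. 10 + next two rolls (9+0) = 19. Cumulative: 66
Frame 5: OPEN (9+0=9). Cumulative: 75
Frame 6: OPEN (9+0=9). Cumulative: 84
Frame 7: OPEN (8+0=8). Cumulative: 92
Frame 8: SPARE (6+4=10). 10 + next roll (3) = 13. Cumulative: 105
Frame 9: SPARE (3+7=10). 10 + next roll (0) = 10. Cumulative: 115
Frame 10: OPEN. Sum of all frame-10 rolls (0+6) = 6. Cumulative: 121

Answer: 16 27 47 66 75 84 92 105 115 121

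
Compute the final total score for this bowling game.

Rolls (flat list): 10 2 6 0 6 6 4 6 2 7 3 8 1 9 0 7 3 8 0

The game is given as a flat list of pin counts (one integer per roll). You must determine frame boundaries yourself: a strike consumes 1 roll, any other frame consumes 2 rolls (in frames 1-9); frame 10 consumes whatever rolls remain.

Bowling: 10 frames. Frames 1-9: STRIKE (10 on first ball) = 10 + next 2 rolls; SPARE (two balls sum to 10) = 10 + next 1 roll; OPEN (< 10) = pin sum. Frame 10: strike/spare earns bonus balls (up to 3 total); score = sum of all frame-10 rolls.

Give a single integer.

Frame 1: STRIKE. 10 + next two rolls (2+6) = 18. Cumulative: 18
Frame 2: OPEN (2+6=8). Cumulative: 26
Frame 3: OPEN (0+6=6). Cumulative: 32
Frame 4: SPARE (6+4=10). 10 + next roll (6) = 16. Cumulative: 48
Frame 5: OPEN (6+2=8). Cumulative: 56
Frame 6: SPARE (7+3=10). 10 + next roll (8) = 18. Cumulative: 74
Frame 7: OPEN (8+1=9). Cumulative: 83
Frame 8: OPEN (9+0=9). Cumulative: 92
Frame 9: SPARE (7+3=10). 10 + next roll (8) = 18. Cumulative: 110
Frame 10: OPEN. Sum of all frame-10 rolls (8+0) = 8. Cumulative: 118

Answer: 118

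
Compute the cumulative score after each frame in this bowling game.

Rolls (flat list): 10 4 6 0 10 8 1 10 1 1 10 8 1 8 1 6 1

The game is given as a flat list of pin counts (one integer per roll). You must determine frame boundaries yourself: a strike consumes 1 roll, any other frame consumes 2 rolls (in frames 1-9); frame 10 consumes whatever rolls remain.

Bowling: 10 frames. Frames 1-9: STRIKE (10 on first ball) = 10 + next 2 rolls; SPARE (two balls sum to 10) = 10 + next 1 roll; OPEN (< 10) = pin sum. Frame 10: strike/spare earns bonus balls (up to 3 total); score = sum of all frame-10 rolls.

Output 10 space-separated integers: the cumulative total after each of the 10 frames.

Answer: 20 30 48 57 69 71 90 99 108 115

Derivation:
Frame 1: STRIKE. 10 + next two rolls (4+6) = 20. Cumulative: 20
Frame 2: SPARE (4+6=10). 10 + next roll (0) = 10. Cumulative: 30
Frame 3: SPARE (0+10=10). 10 + next roll (8) = 18. Cumulative: 48
Frame 4: OPEN (8+1=9). Cumulative: 57
Frame 5: STRIKE. 10 + next two rolls (1+1) = 12. Cumulative: 69
Frame 6: OPEN (1+1=2). Cumulative: 71
Frame 7: STRIKE. 10 + next two rolls (8+1) = 19. Cumulative: 90
Frame 8: OPEN (8+1=9). Cumulative: 99
Frame 9: OPEN (8+1=9). Cumulative: 108
Frame 10: OPEN. Sum of all frame-10 rolls (6+1) = 7. Cumulative: 115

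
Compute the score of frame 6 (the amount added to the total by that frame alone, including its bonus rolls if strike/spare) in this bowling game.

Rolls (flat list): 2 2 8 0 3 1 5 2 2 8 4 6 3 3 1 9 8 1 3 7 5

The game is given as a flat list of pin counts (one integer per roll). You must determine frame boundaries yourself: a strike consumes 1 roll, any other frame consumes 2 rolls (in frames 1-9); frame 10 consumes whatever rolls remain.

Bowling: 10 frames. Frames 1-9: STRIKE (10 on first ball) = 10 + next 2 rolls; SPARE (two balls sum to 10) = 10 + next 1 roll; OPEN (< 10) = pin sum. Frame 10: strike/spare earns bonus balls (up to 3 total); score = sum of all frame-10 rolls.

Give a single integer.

Frame 1: OPEN (2+2=4). Cumulative: 4
Frame 2: OPEN (8+0=8). Cumulative: 12
Frame 3: OPEN (3+1=4). Cumulative: 16
Frame 4: OPEN (5+2=7). Cumulative: 23
Frame 5: SPARE (2+8=10). 10 + next roll (4) = 14. Cumulative: 37
Frame 6: SPARE (4+6=10). 10 + next roll (3) = 13. Cumulative: 50
Frame 7: OPEN (3+3=6). Cumulative: 56
Frame 8: SPARE (1+9=10). 10 + next roll (8) = 18. Cumulative: 74

Answer: 13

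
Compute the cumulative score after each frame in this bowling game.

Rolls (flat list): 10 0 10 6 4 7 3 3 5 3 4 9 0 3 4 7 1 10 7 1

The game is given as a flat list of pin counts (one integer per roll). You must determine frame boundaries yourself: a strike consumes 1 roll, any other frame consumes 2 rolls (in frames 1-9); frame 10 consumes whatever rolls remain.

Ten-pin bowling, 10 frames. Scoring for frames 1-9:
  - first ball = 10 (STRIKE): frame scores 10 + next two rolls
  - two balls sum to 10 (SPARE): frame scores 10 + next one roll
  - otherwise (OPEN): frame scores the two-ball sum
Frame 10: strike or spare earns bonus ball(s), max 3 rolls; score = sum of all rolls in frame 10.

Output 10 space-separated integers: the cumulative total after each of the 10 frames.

Answer: 20 36 53 66 74 81 90 97 105 123

Derivation:
Frame 1: STRIKE. 10 + next two rolls (0+10) = 20. Cumulative: 20
Frame 2: SPARE (0+10=10). 10 + next roll (6) = 16. Cumulative: 36
Frame 3: SPARE (6+4=10). 10 + next roll (7) = 17. Cumulative: 53
Frame 4: SPARE (7+3=10). 10 + next roll (3) = 13. Cumulative: 66
Frame 5: OPEN (3+5=8). Cumulative: 74
Frame 6: OPEN (3+4=7). Cumulative: 81
Frame 7: OPEN (9+0=9). Cumulative: 90
Frame 8: OPEN (3+4=7). Cumulative: 97
Frame 9: OPEN (7+1=8). Cumulative: 105
Frame 10: STRIKE. Sum of all frame-10 rolls (10+7+1) = 18. Cumulative: 123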